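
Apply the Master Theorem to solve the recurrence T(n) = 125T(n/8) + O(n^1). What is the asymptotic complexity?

Master Theorem for T(n) = 125T(n/8) + O(n^1):

a = 125, b = 8, c = 1
log_b(a) = log_8(125) = 2.3219

Case 1: c = 1 < log_8(125) = 2.3219
T(n) = O(n^(log_8 125))

For T(n) = 125T(n/8) + O(n^1): log_8(125) = 2.3219. This is Case 1 of the Master Theorem (c < log_b(a), work dominated by leaves), giving O(n^(log_8 125)).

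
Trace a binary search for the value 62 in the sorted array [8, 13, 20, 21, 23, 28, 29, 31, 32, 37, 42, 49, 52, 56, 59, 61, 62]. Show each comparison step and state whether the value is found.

Binary search for 62 in [8, 13, 20, 21, 23, 28, 29, 31, 32, 37, 42, 49, 52, 56, 59, 61, 62]:

lo=0, hi=16, mid=8, arr[mid]=32 -> 32 < 62, search right half
lo=9, hi=16, mid=12, arr[mid]=52 -> 52 < 62, search right half
lo=13, hi=16, mid=14, arr[mid]=59 -> 59 < 62, search right half
lo=15, hi=16, mid=15, arr[mid]=61 -> 61 < 62, search right half
lo=16, hi=16, mid=16, arr[mid]=62 -> Found target at index 16!

Binary search finds 62 at index 16 after 5 comparisons. The search repeatedly halves the search space by comparing with the middle element.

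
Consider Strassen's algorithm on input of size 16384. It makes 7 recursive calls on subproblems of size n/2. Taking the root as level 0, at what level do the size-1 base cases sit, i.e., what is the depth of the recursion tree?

For divide and conquer with division factor 2:

Problem sizes at each level:
Level 0: 16384
Level 1: 8192
Level 2: 4096
Level 3: 2048
Level 4: 1024
Level 5: 512
Level 6: 256
Level 7: 128
Level 8: 64
Level 9: 32
Level 10: 16
Level 11: 8
Level 12: 4
Level 13: 2
Level 14: 1

The root is level 0 and the size-1 base case is level 14 (the tree spans levels 0 through 14, i.e. 15 levels counting the root), so the depth is the number of divisions: log_2(16384) = 14

The recursion tree depth is log_2(16384) = 14. At each level, the problem size is divided by 2, so it takes 14 divisions to reduce to a base case of size 1. The algorithm makes 7 recursive calls at each level.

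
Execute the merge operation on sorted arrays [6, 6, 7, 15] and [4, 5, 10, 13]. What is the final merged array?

Merging process:

Compare 6 vs 4: take 4 from right. Merged: [4]
Compare 6 vs 5: take 5 from right. Merged: [4, 5]
Compare 6 vs 10: take 6 from left. Merged: [4, 5, 6]
Compare 6 vs 10: take 6 from left. Merged: [4, 5, 6, 6]
Compare 7 vs 10: take 7 from left. Merged: [4, 5, 6, 6, 7]
Compare 15 vs 10: take 10 from right. Merged: [4, 5, 6, 6, 7, 10]
Compare 15 vs 13: take 13 from right. Merged: [4, 5, 6, 6, 7, 10, 13]
Append remaining from left: [15]. Merged: [4, 5, 6, 6, 7, 10, 13, 15]

Final merged array: [4, 5, 6, 6, 7, 10, 13, 15]
Total comparisons: 7

The merged array is [4, 5, 6, 6, 7, 10, 13, 15], requiring 7 comparisons. The merge step runs in O(n) time where n is the total number of elements.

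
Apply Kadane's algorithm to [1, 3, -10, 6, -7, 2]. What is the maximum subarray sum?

Using Kadane's algorithm on [1, 3, -10, 6, -7, 2]:

Scanning through the array:
Position 1 (value 3): max_ending_here = 4, max_so_far = 4
Position 2 (value -10): max_ending_here = -6, max_so_far = 4
Position 3 (value 6): max_ending_here = 6, max_so_far = 6
Position 4 (value -7): max_ending_here = -1, max_so_far = 6
Position 5 (value 2): max_ending_here = 2, max_so_far = 6

Maximum subarray: [6]
Maximum sum: 6

The maximum subarray is [6] with sum 6. This subarray runs from index 3 to index 3.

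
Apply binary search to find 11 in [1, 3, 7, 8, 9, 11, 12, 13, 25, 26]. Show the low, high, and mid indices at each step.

Binary search for 11 in [1, 3, 7, 8, 9, 11, 12, 13, 25, 26]:

lo=0, hi=9, mid=4, arr[mid]=9 -> 9 < 11, search right half
lo=5, hi=9, mid=7, arr[mid]=13 -> 13 > 11, search left half
lo=5, hi=6, mid=5, arr[mid]=11 -> Found target at index 5!

Binary search finds 11 at index 5 after 3 comparisons. The search repeatedly halves the search space by comparing with the middle element.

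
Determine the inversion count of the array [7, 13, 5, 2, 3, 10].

Finding inversions in [7, 13, 5, 2, 3, 10]:

(0, 2): arr[0]=7 > arr[2]=5
(0, 3): arr[0]=7 > arr[3]=2
(0, 4): arr[0]=7 > arr[4]=3
(1, 2): arr[1]=13 > arr[2]=5
(1, 3): arr[1]=13 > arr[3]=2
(1, 4): arr[1]=13 > arr[4]=3
(1, 5): arr[1]=13 > arr[5]=10
(2, 3): arr[2]=5 > arr[3]=2
(2, 4): arr[2]=5 > arr[4]=3

Total inversions: 9

The array has 9 inversion(s): (0,2), (0,3), (0,4), (1,2), (1,3), (1,4), (1,5), (2,3), (2,4). Each pair (i,j) satisfies i < j and arr[i] > arr[j].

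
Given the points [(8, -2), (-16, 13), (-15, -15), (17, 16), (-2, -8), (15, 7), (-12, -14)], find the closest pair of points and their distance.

Computing all pairwise distances among 7 points:

d((8, -2), (-16, 13)) = 28.3019
d((8, -2), (-15, -15)) = 26.4197
d((8, -2), (17, 16)) = 20.1246
d((8, -2), (-2, -8)) = 11.6619
d((8, -2), (15, 7)) = 11.4018
d((8, -2), (-12, -14)) = 23.3238
d((-16, 13), (-15, -15)) = 28.0179
d((-16, 13), (17, 16)) = 33.1361
d((-16, 13), (-2, -8)) = 25.2389
d((-16, 13), (15, 7)) = 31.5753
d((-16, 13), (-12, -14)) = 27.2947
d((-15, -15), (17, 16)) = 44.5533
d((-15, -15), (-2, -8)) = 14.7648
d((-15, -15), (15, 7)) = 37.2022
d((-15, -15), (-12, -14)) = 3.1623 <-- minimum
d((17, 16), (-2, -8)) = 30.6105
d((17, 16), (15, 7)) = 9.2195
d((17, 16), (-12, -14)) = 41.7253
d((-2, -8), (15, 7)) = 22.6716
d((-2, -8), (-12, -14)) = 11.6619
d((15, 7), (-12, -14)) = 34.2053

Closest pair: (-15, -15) and (-12, -14) with distance 3.1623

The closest pair is (-15, -15) and (-12, -14) with Euclidean distance 3.1623. For 7 points, brute-force pairwise comparison is shown above. For large n, the divide-and-conquer algorithm (sort by x, recurse on halves, check the dividing strip) achieves O(n log n).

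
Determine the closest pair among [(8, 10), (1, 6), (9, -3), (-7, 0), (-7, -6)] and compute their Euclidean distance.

Computing all pairwise distances among 5 points:

d((8, 10), (1, 6)) = 8.0623
d((8, 10), (9, -3)) = 13.0384
d((8, 10), (-7, 0)) = 18.0278
d((8, 10), (-7, -6)) = 21.9317
d((1, 6), (9, -3)) = 12.0416
d((1, 6), (-7, 0)) = 10.0
d((1, 6), (-7, -6)) = 14.4222
d((9, -3), (-7, 0)) = 16.2788
d((9, -3), (-7, -6)) = 16.2788
d((-7, 0), (-7, -6)) = 6.0 <-- minimum

Closest pair: (-7, 0) and (-7, -6) with distance 6.0

The closest pair is (-7, 0) and (-7, -6) with Euclidean distance 6.0. For 5 points, brute-force pairwise comparison is shown above. For large n, the divide-and-conquer algorithm (sort by x, recurse on halves, check the dividing strip) achieves O(n log n).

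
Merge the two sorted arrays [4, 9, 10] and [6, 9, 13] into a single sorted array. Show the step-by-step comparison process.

Merging process:

Compare 4 vs 6: take 4 from left. Merged: [4]
Compare 9 vs 6: take 6 from right. Merged: [4, 6]
Compare 9 vs 9: take 9 from left. Merged: [4, 6, 9]
Compare 10 vs 9: take 9 from right. Merged: [4, 6, 9, 9]
Compare 10 vs 13: take 10 from left. Merged: [4, 6, 9, 9, 10]
Append remaining from right: [13]. Merged: [4, 6, 9, 9, 10, 13]

Final merged array: [4, 6, 9, 9, 10, 13]
Total comparisons: 5

The merged array is [4, 6, 9, 9, 10, 13], requiring 5 comparisons. The merge step runs in O(n) time where n is the total number of elements.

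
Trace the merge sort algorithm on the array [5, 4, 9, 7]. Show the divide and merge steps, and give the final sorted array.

Merge sort trace:

Split: [5, 4, 9, 7] -> [5, 4] and [9, 7]
  Split: [5, 4] -> [5] and [4]
  Merge: [5] + [4] -> [4, 5]
  Split: [9, 7] -> [9] and [7]
  Merge: [9] + [7] -> [7, 9]
Merge: [4, 5] + [7, 9] -> [4, 5, 7, 9]

Final sorted array: [4, 5, 7, 9]

The merge sort proceeds by recursively splitting the array and merging sorted halves.
After all merges, the sorted array is [4, 5, 7, 9].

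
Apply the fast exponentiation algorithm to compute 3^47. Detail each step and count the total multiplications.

Computing 3^47 by squaring (build up from 3^1; each line after the first costs one multiplication):

3^1 = 3
3^2 = (3^1)^2 = 3^2 = 9
3^4 = (3^2)^2 = 9^2 = 81
3^5 = 3 * 3^4 = 3 * 81 = 243
3^10 = (3^5)^2 = 243^2 = 59049
3^11 = 3 * 3^10 = 3 * 59049 = 177147
3^22 = (3^11)^2 = 177147^2 = 31381059609
3^23 = 3 * 3^22 = 3 * 31381059609 = 94143178827
3^46 = (3^23)^2 = 94143178827^2 = 8862938119652501095929
3^47 = 3 * 3^46 = 3 * 8862938119652501095929 = 26588814358957503287787

Result: 26588814358957503287787
Multiplications needed: 9 (9 lines after 3^1)

3^47 = 26588814358957503287787. Using exponentiation by squaring, this requires 9 multiplications. The key idea: if the exponent is even, square the half-power; if odd, multiply by the base once.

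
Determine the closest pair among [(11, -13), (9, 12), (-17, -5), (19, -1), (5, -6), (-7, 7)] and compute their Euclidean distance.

Computing all pairwise distances among 6 points:

d((11, -13), (9, 12)) = 25.0799
d((11, -13), (-17, -5)) = 29.1204
d((11, -13), (19, -1)) = 14.4222
d((11, -13), (5, -6)) = 9.2195 <-- minimum
d((11, -13), (-7, 7)) = 26.9072
d((9, 12), (-17, -5)) = 31.0644
d((9, 12), (19, -1)) = 16.4012
d((9, 12), (5, -6)) = 18.4391
d((9, 12), (-7, 7)) = 16.7631
d((-17, -5), (19, -1)) = 36.2215
d((-17, -5), (5, -6)) = 22.0227
d((-17, -5), (-7, 7)) = 15.6205
d((19, -1), (5, -6)) = 14.8661
d((19, -1), (-7, 7)) = 27.2029
d((5, -6), (-7, 7)) = 17.6918

Closest pair: (11, -13) and (5, -6) with distance 9.2195

The closest pair is (11, -13) and (5, -6) with Euclidean distance 9.2195. For 6 points, brute-force pairwise comparison is shown above. For large n, the divide-and-conquer algorithm (sort by x, recurse on halves, check the dividing strip) achieves O(n log n).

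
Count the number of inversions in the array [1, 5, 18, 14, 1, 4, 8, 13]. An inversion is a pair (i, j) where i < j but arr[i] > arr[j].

Finding inversions in [1, 5, 18, 14, 1, 4, 8, 13]:

(1, 4): arr[1]=5 > arr[4]=1
(1, 5): arr[1]=5 > arr[5]=4
(2, 3): arr[2]=18 > arr[3]=14
(2, 4): arr[2]=18 > arr[4]=1
(2, 5): arr[2]=18 > arr[5]=4
(2, 6): arr[2]=18 > arr[6]=8
(2, 7): arr[2]=18 > arr[7]=13
(3, 4): arr[3]=14 > arr[4]=1
(3, 5): arr[3]=14 > arr[5]=4
(3, 6): arr[3]=14 > arr[6]=8
(3, 7): arr[3]=14 > arr[7]=13

Total inversions: 11

The array has 11 inversion(s): (1,4), (1,5), (2,3), (2,4), (2,5), (2,6), (2,7), (3,4), (3,5), (3,6), (3,7). Each pair (i,j) satisfies i < j and arr[i] > arr[j].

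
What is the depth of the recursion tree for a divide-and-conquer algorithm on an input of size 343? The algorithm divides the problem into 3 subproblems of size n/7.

For divide and conquer with division factor 7:

Problem sizes at each level:
Level 0: 343
Level 1: 49
Level 2: 7
Level 3: 1

The root is level 0 and the size-1 base case is level 3 (the tree spans levels 0 through 3, i.e. 4 levels counting the root), so the depth is the number of divisions: log_7(343) = 3

The recursion tree depth is log_7(343) = 3. At each level, the problem size is divided by 7, so it takes 3 divisions to reduce to a base case of size 1. The algorithm makes 3 recursive calls at each level.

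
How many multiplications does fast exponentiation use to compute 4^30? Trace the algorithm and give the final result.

Computing 4^30 by squaring (build up from 4^1; each line after the first costs one multiplication):

4^1 = 4
4^2 = (4^1)^2 = 4^2 = 16
4^3 = 4 * 4^2 = 4 * 16 = 64
4^6 = (4^3)^2 = 64^2 = 4096
4^7 = 4 * 4^6 = 4 * 4096 = 16384
4^14 = (4^7)^2 = 16384^2 = 268435456
4^15 = 4 * 4^14 = 4 * 268435456 = 1073741824
4^30 = (4^15)^2 = 1073741824^2 = 1152921504606846976

Result: 1152921504606846976
Multiplications needed: 7 (7 lines after 4^1)

4^30 = 1152921504606846976. Using exponentiation by squaring, this requires 7 multiplications. The key idea: if the exponent is even, square the half-power; if odd, multiply by the base once.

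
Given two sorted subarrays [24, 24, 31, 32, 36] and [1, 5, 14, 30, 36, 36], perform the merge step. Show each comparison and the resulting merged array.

Merging process:

Compare 24 vs 1: take 1 from right. Merged: [1]
Compare 24 vs 5: take 5 from right. Merged: [1, 5]
Compare 24 vs 14: take 14 from right. Merged: [1, 5, 14]
Compare 24 vs 30: take 24 from left. Merged: [1, 5, 14, 24]
Compare 24 vs 30: take 24 from left. Merged: [1, 5, 14, 24, 24]
Compare 31 vs 30: take 30 from right. Merged: [1, 5, 14, 24, 24, 30]
Compare 31 vs 36: take 31 from left. Merged: [1, 5, 14, 24, 24, 30, 31]
Compare 32 vs 36: take 32 from left. Merged: [1, 5, 14, 24, 24, 30, 31, 32]
Compare 36 vs 36: take 36 from left. Merged: [1, 5, 14, 24, 24, 30, 31, 32, 36]
Append remaining from right: [36, 36]. Merged: [1, 5, 14, 24, 24, 30, 31, 32, 36, 36, 36]

Final merged array: [1, 5, 14, 24, 24, 30, 31, 32, 36, 36, 36]
Total comparisons: 9

The merged array is [1, 5, 14, 24, 24, 30, 31, 32, 36, 36, 36], requiring 9 comparisons. The merge step runs in O(n) time where n is the total number of elements.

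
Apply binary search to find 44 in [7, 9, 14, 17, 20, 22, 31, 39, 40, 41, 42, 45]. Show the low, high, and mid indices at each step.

Binary search for 44 in [7, 9, 14, 17, 20, 22, 31, 39, 40, 41, 42, 45]:

lo=0, hi=11, mid=5, arr[mid]=22 -> 22 < 44, search right half
lo=6, hi=11, mid=8, arr[mid]=40 -> 40 < 44, search right half
lo=9, hi=11, mid=10, arr[mid]=42 -> 42 < 44, search right half
lo=11, hi=11, mid=11, arr[mid]=45 -> 45 > 44, search left half
lo=11 > hi=10, target 44 not found

Binary search determines that 44 is not in the array after 4 comparisons. The search space was exhausted without finding the target.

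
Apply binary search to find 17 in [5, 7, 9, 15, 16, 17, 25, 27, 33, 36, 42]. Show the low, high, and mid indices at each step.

Binary search for 17 in [5, 7, 9, 15, 16, 17, 25, 27, 33, 36, 42]:

lo=0, hi=10, mid=5, arr[mid]=17 -> Found target at index 5!

Binary search finds 17 at index 5 after 1 comparisons. The search repeatedly halves the search space by comparing with the middle element.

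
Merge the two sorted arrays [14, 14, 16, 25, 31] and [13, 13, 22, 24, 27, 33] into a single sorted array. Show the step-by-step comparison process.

Merging process:

Compare 14 vs 13: take 13 from right. Merged: [13]
Compare 14 vs 13: take 13 from right. Merged: [13, 13]
Compare 14 vs 22: take 14 from left. Merged: [13, 13, 14]
Compare 14 vs 22: take 14 from left. Merged: [13, 13, 14, 14]
Compare 16 vs 22: take 16 from left. Merged: [13, 13, 14, 14, 16]
Compare 25 vs 22: take 22 from right. Merged: [13, 13, 14, 14, 16, 22]
Compare 25 vs 24: take 24 from right. Merged: [13, 13, 14, 14, 16, 22, 24]
Compare 25 vs 27: take 25 from left. Merged: [13, 13, 14, 14, 16, 22, 24, 25]
Compare 31 vs 27: take 27 from right. Merged: [13, 13, 14, 14, 16, 22, 24, 25, 27]
Compare 31 vs 33: take 31 from left. Merged: [13, 13, 14, 14, 16, 22, 24, 25, 27, 31]
Append remaining from right: [33]. Merged: [13, 13, 14, 14, 16, 22, 24, 25, 27, 31, 33]

Final merged array: [13, 13, 14, 14, 16, 22, 24, 25, 27, 31, 33]
Total comparisons: 10

The merged array is [13, 13, 14, 14, 16, 22, 24, 25, 27, 31, 33], requiring 10 comparisons. The merge step runs in O(n) time where n is the total number of elements.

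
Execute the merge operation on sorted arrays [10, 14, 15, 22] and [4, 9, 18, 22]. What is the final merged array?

Merging process:

Compare 10 vs 4: take 4 from right. Merged: [4]
Compare 10 vs 9: take 9 from right. Merged: [4, 9]
Compare 10 vs 18: take 10 from left. Merged: [4, 9, 10]
Compare 14 vs 18: take 14 from left. Merged: [4, 9, 10, 14]
Compare 15 vs 18: take 15 from left. Merged: [4, 9, 10, 14, 15]
Compare 22 vs 18: take 18 from right. Merged: [4, 9, 10, 14, 15, 18]
Compare 22 vs 22: take 22 from left. Merged: [4, 9, 10, 14, 15, 18, 22]
Append remaining from right: [22]. Merged: [4, 9, 10, 14, 15, 18, 22, 22]

Final merged array: [4, 9, 10, 14, 15, 18, 22, 22]
Total comparisons: 7

The merged array is [4, 9, 10, 14, 15, 18, 22, 22], requiring 7 comparisons. The merge step runs in O(n) time where n is the total number of elements.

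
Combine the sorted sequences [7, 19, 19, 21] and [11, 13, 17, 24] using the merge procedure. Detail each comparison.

Merging process:

Compare 7 vs 11: take 7 from left. Merged: [7]
Compare 19 vs 11: take 11 from right. Merged: [7, 11]
Compare 19 vs 13: take 13 from right. Merged: [7, 11, 13]
Compare 19 vs 17: take 17 from right. Merged: [7, 11, 13, 17]
Compare 19 vs 24: take 19 from left. Merged: [7, 11, 13, 17, 19]
Compare 19 vs 24: take 19 from left. Merged: [7, 11, 13, 17, 19, 19]
Compare 21 vs 24: take 21 from left. Merged: [7, 11, 13, 17, 19, 19, 21]
Append remaining from right: [24]. Merged: [7, 11, 13, 17, 19, 19, 21, 24]

Final merged array: [7, 11, 13, 17, 19, 19, 21, 24]
Total comparisons: 7

The merged array is [7, 11, 13, 17, 19, 19, 21, 24], requiring 7 comparisons. The merge step runs in O(n) time where n is the total number of elements.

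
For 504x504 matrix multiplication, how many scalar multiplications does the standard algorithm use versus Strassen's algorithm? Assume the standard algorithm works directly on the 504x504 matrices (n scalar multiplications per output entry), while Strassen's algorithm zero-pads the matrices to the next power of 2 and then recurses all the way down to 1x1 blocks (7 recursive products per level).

Matrix multiplication for 504x504 matrices:

Strassen's algorithm requires power-of-2 dimensions. Pad 504x504 to 512x512 (next power of 2).

Standard algorithm: 504^3 = 128024064 multiplications
Strassen's algorithm: 7^(log2(512)) = 7^9 = 40353607 multiplications
Savings: 128024064 - 40353607 = 87670457 multiplications

Standard: 128024064 multiplications (504^3). Strassen: 40353607 multiplications (7^9, after padding to 512x512). Strassen reduces 8 recursive multiplications to 7 at each level.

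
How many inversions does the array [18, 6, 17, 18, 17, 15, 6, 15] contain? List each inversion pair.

Finding inversions in [18, 6, 17, 18, 17, 15, 6, 15]:

(0, 1): arr[0]=18 > arr[1]=6
(0, 2): arr[0]=18 > arr[2]=17
(0, 4): arr[0]=18 > arr[4]=17
(0, 5): arr[0]=18 > arr[5]=15
(0, 6): arr[0]=18 > arr[6]=6
(0, 7): arr[0]=18 > arr[7]=15
(2, 5): arr[2]=17 > arr[5]=15
(2, 6): arr[2]=17 > arr[6]=6
(2, 7): arr[2]=17 > arr[7]=15
(3, 4): arr[3]=18 > arr[4]=17
(3, 5): arr[3]=18 > arr[5]=15
(3, 6): arr[3]=18 > arr[6]=6
(3, 7): arr[3]=18 > arr[7]=15
(4, 5): arr[4]=17 > arr[5]=15
(4, 6): arr[4]=17 > arr[6]=6
(4, 7): arr[4]=17 > arr[7]=15
(5, 6): arr[5]=15 > arr[6]=6

Total inversions: 17

The array has 17 inversion(s): (0,1), (0,2), (0,4), (0,5), (0,6), (0,7), (2,5), (2,6), (2,7), (3,4), (3,5), (3,6), (3,7), (4,5), (4,6), (4,7), (5,6). Each pair (i,j) satisfies i < j and arr[i] > arr[j].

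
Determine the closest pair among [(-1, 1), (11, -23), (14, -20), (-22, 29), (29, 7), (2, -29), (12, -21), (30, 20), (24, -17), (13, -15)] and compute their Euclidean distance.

Computing all pairwise distances among 10 points:

d((-1, 1), (11, -23)) = 26.8328
d((-1, 1), (14, -20)) = 25.807
d((-1, 1), (-22, 29)) = 35.0
d((-1, 1), (29, 7)) = 30.5941
d((-1, 1), (2, -29)) = 30.1496
d((-1, 1), (12, -21)) = 25.5539
d((-1, 1), (30, 20)) = 36.3593
d((-1, 1), (24, -17)) = 30.8058
d((-1, 1), (13, -15)) = 21.2603
d((11, -23), (14, -20)) = 4.2426
d((11, -23), (-22, 29)) = 61.5873
d((11, -23), (29, 7)) = 34.9857
d((11, -23), (2, -29)) = 10.8167
d((11, -23), (12, -21)) = 2.2361 <-- minimum
d((11, -23), (30, 20)) = 47.0106
d((11, -23), (24, -17)) = 14.3178
d((11, -23), (13, -15)) = 8.2462
d((14, -20), (-22, 29)) = 60.803
d((14, -20), (29, 7)) = 30.8869
d((14, -20), (2, -29)) = 15.0
d((14, -20), (12, -21)) = 2.2361 <-- minimum
d((14, -20), (30, 20)) = 43.0813
d((14, -20), (24, -17)) = 10.4403
d((14, -20), (13, -15)) = 5.099
d((-22, 29), (29, 7)) = 55.5428
d((-22, 29), (2, -29)) = 62.7694
d((-22, 29), (12, -21)) = 60.4649
d((-22, 29), (30, 20)) = 52.7731
d((-22, 29), (24, -17)) = 65.0538
d((-22, 29), (13, -15)) = 56.2228
d((29, 7), (2, -29)) = 45.0
d((29, 7), (12, -21)) = 32.7567
d((29, 7), (30, 20)) = 13.0384
d((29, 7), (24, -17)) = 24.5153
d((29, 7), (13, -15)) = 27.2029
d((2, -29), (12, -21)) = 12.8062
d((2, -29), (30, 20)) = 56.4358
d((2, -29), (24, -17)) = 25.0599
d((2, -29), (13, -15)) = 17.8045
d((12, -21), (30, 20)) = 44.7772
d((12, -21), (24, -17)) = 12.6491
d((12, -21), (13, -15)) = 6.0828
d((30, 20), (24, -17)) = 37.4833
d((30, 20), (13, -15)) = 38.9102
d((24, -17), (13, -15)) = 11.1803

Minimum distance: 2.2361 (tie among 2 pairs: (11, -23) and (12, -21); (14, -20) and (12, -21))

The minimum Euclidean distance is 2.2361. There is a tie: 2 pairs achieve this minimum — (11, -23) and (12, -21); (14, -20) and (12, -21). Any of these is a valid closest pair. For 10 points, brute-force pairwise comparison is shown above. For large n, the divide-and-conquer algorithm (sort by x, recurse on halves, check the dividing strip) achieves O(n log n).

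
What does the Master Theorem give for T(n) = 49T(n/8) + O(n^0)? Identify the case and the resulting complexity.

Master Theorem for T(n) = 49T(n/8) + O(n^0):

a = 49, b = 8, c = 0
log_b(a) = log_8(49) = 1.8716

Case 1: c = 0 < log_8(49) = 1.8716
T(n) = O(n^(log_8 49))

For T(n) = 49T(n/8) + O(n^0): log_8(49) = 1.8716. This is Case 1 of the Master Theorem (c < log_b(a), work dominated by leaves), giving O(n^(log_8 49)).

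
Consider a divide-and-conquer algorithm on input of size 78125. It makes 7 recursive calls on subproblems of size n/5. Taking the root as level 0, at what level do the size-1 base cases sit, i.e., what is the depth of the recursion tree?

For divide and conquer with division factor 5:

Problem sizes at each level:
Level 0: 78125
Level 1: 15625
Level 2: 3125
Level 3: 625
Level 4: 125
Level 5: 25
Level 6: 5
Level 7: 1

The root is level 0 and the size-1 base case is level 7 (the tree spans levels 0 through 7, i.e. 8 levels counting the root), so the depth is the number of divisions: log_5(78125) = 7

The recursion tree depth is log_5(78125) = 7. At each level, the problem size is divided by 5, so it takes 7 divisions to reduce to a base case of size 1. The algorithm makes 7 recursive calls at each level.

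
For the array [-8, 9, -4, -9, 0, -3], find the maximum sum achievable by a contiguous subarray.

Using Kadane's algorithm on [-8, 9, -4, -9, 0, -3]:

Scanning through the array:
Position 1 (value 9): max_ending_here = 9, max_so_far = 9
Position 2 (value -4): max_ending_here = 5, max_so_far = 9
Position 3 (value -9): max_ending_here = -4, max_so_far = 9
Position 4 (value 0): max_ending_here = 0, max_so_far = 9
Position 5 (value -3): max_ending_here = -3, max_so_far = 9

Maximum subarray: [9]
Maximum sum: 9

The maximum subarray is [9] with sum 9. This subarray runs from index 1 to index 1.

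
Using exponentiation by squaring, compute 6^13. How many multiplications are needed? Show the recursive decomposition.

Computing 6^13 by squaring (build up from 6^1; each line after the first costs one multiplication):

6^1 = 6
6^2 = (6^1)^2 = 6^2 = 36
6^3 = 6 * 6^2 = 6 * 36 = 216
6^6 = (6^3)^2 = 216^2 = 46656
6^12 = (6^6)^2 = 46656^2 = 2176782336
6^13 = 6 * 6^12 = 6 * 2176782336 = 13060694016

Result: 13060694016
Multiplications needed: 5 (5 lines after 6^1)

6^13 = 13060694016. Using exponentiation by squaring, this requires 5 multiplications. The key idea: if the exponent is even, square the half-power; if odd, multiply by the base once.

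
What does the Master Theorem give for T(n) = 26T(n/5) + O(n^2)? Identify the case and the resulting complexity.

Master Theorem for T(n) = 26T(n/5) + O(n^2):

a = 26, b = 5, c = 2
log_b(a) = log_5(26) = 2.0244

Case 1: c = 2 < log_5(26) = 2.0244
T(n) = O(n^(log_5 26))

For T(n) = 26T(n/5) + O(n^2): log_5(26) = 2.0244. This is Case 1 of the Master Theorem (c < log_b(a), work dominated by leaves), giving O(n^(log_5 26)).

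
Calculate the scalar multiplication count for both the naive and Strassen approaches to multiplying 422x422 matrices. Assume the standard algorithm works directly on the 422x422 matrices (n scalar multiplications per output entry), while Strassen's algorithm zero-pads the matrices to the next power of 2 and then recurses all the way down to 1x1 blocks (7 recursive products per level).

Matrix multiplication for 422x422 matrices:

Strassen's algorithm requires power-of-2 dimensions. Pad 422x422 to 512x512 (next power of 2).

Standard algorithm: 422^3 = 75151448 multiplications
Strassen's algorithm: 7^(log2(512)) = 7^9 = 40353607 multiplications
Savings: 75151448 - 40353607 = 34797841 multiplications

Standard: 75151448 multiplications (422^3). Strassen: 40353607 multiplications (7^9, after padding to 512x512). Strassen reduces 8 recursive multiplications to 7 at each level.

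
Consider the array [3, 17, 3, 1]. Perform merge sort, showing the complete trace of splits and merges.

Merge sort trace:

Split: [3, 17, 3, 1] -> [3, 17] and [3, 1]
  Split: [3, 17] -> [3] and [17]
  Merge: [3] + [17] -> [3, 17]
  Split: [3, 1] -> [3] and [1]
  Merge: [3] + [1] -> [1, 3]
Merge: [3, 17] + [1, 3] -> [1, 3, 3, 17]

Final sorted array: [1, 3, 3, 17]

The merge sort proceeds by recursively splitting the array and merging sorted halves.
After all merges, the sorted array is [1, 3, 3, 17].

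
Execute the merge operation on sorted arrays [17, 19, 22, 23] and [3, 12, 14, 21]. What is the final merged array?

Merging process:

Compare 17 vs 3: take 3 from right. Merged: [3]
Compare 17 vs 12: take 12 from right. Merged: [3, 12]
Compare 17 vs 14: take 14 from right. Merged: [3, 12, 14]
Compare 17 vs 21: take 17 from left. Merged: [3, 12, 14, 17]
Compare 19 vs 21: take 19 from left. Merged: [3, 12, 14, 17, 19]
Compare 22 vs 21: take 21 from right. Merged: [3, 12, 14, 17, 19, 21]
Append remaining from left: [22, 23]. Merged: [3, 12, 14, 17, 19, 21, 22, 23]

Final merged array: [3, 12, 14, 17, 19, 21, 22, 23]
Total comparisons: 6

The merged array is [3, 12, 14, 17, 19, 21, 22, 23], requiring 6 comparisons. The merge step runs in O(n) time where n is the total number of elements.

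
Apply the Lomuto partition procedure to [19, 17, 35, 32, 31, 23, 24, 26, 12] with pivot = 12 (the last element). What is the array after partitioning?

Lomuto partition with pivot = 12:

Initial array: [19, 17, 35, 32, 31, 23, 24, 26, 12]

arr[0]=19 > 12: no swap
arr[1]=17 > 12: no swap
arr[2]=35 > 12: no swap
arr[3]=32 > 12: no swap
arr[4]=31 > 12: no swap
arr[5]=23 > 12: no swap
arr[6]=24 > 12: no swap
arr[7]=26 > 12: no swap

Place pivot at position 0: [12, 17, 35, 32, 31, 23, 24, 26, 19]
Pivot position: 0

After partitioning with pivot 12, the array becomes [12, 17, 35, 32, 31, 23, 24, 26, 19]. The pivot is placed at index 0. All elements to the left of the pivot are <= 12, and all elements to the right are > 12.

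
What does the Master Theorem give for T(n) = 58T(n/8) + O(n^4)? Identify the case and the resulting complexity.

Master Theorem for T(n) = 58T(n/8) + O(n^4):

a = 58, b = 8, c = 4
log_b(a) = log_8(58) = 1.9527

Case 3: c = 4 > log_8(58) = 1.9527
T(n) = O(n^4) = O(n^4)

For T(n) = 58T(n/8) + O(n^4): log_8(58) = 1.9527. This is Case 3 of the Master Theorem (c > log_b(a), work dominated by root), giving O(n^4).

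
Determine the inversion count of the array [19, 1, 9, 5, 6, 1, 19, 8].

Finding inversions in [19, 1, 9, 5, 6, 1, 19, 8]:

(0, 1): arr[0]=19 > arr[1]=1
(0, 2): arr[0]=19 > arr[2]=9
(0, 3): arr[0]=19 > arr[3]=5
(0, 4): arr[0]=19 > arr[4]=6
(0, 5): arr[0]=19 > arr[5]=1
(0, 7): arr[0]=19 > arr[7]=8
(2, 3): arr[2]=9 > arr[3]=5
(2, 4): arr[2]=9 > arr[4]=6
(2, 5): arr[2]=9 > arr[5]=1
(2, 7): arr[2]=9 > arr[7]=8
(3, 5): arr[3]=5 > arr[5]=1
(4, 5): arr[4]=6 > arr[5]=1
(6, 7): arr[6]=19 > arr[7]=8

Total inversions: 13

The array has 13 inversion(s): (0,1), (0,2), (0,3), (0,4), (0,5), (0,7), (2,3), (2,4), (2,5), (2,7), (3,5), (4,5), (6,7). Each pair (i,j) satisfies i < j and arr[i] > arr[j].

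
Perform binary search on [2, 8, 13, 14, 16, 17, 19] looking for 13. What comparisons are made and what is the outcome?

Binary search for 13 in [2, 8, 13, 14, 16, 17, 19]:

lo=0, hi=6, mid=3, arr[mid]=14 -> 14 > 13, search left half
lo=0, hi=2, mid=1, arr[mid]=8 -> 8 < 13, search right half
lo=2, hi=2, mid=2, arr[mid]=13 -> Found target at index 2!

Binary search finds 13 at index 2 after 3 comparisons. The search repeatedly halves the search space by comparing with the middle element.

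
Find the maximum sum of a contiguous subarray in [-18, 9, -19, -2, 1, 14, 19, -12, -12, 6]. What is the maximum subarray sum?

Using Kadane's algorithm on [-18, 9, -19, -2, 1, 14, 19, -12, -12, 6]:

Scanning through the array:
Position 1 (value 9): max_ending_here = 9, max_so_far = 9
Position 2 (value -19): max_ending_here = -10, max_so_far = 9
Position 3 (value -2): max_ending_here = -2, max_so_far = 9
Position 4 (value 1): max_ending_here = 1, max_so_far = 9
Position 5 (value 14): max_ending_here = 15, max_so_far = 15
Position 6 (value 19): max_ending_here = 34, max_so_far = 34
Position 7 (value -12): max_ending_here = 22, max_so_far = 34
Position 8 (value -12): max_ending_here = 10, max_so_far = 34
Position 9 (value 6): max_ending_here = 16, max_so_far = 34

Maximum subarray: [1, 14, 19]
Maximum sum: 34

The maximum subarray is [1, 14, 19] with sum 34. This subarray runs from index 4 to index 6.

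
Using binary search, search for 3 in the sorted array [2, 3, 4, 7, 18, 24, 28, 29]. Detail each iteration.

Binary search for 3 in [2, 3, 4, 7, 18, 24, 28, 29]:

lo=0, hi=7, mid=3, arr[mid]=7 -> 7 > 3, search left half
lo=0, hi=2, mid=1, arr[mid]=3 -> Found target at index 1!

Binary search finds 3 at index 1 after 2 comparisons. The search repeatedly halves the search space by comparing with the middle element.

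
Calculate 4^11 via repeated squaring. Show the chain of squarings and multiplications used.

Computing 4^11 by squaring (build up from 4^1; each line after the first costs one multiplication):

4^1 = 4
4^2 = (4^1)^2 = 4^2 = 16
4^4 = (4^2)^2 = 16^2 = 256
4^5 = 4 * 4^4 = 4 * 256 = 1024
4^10 = (4^5)^2 = 1024^2 = 1048576
4^11 = 4 * 4^10 = 4 * 1048576 = 4194304

Result: 4194304
Multiplications needed: 5 (5 lines after 4^1)

4^11 = 4194304. Using exponentiation by squaring, this requires 5 multiplications. The key idea: if the exponent is even, square the half-power; if odd, multiply by the base once.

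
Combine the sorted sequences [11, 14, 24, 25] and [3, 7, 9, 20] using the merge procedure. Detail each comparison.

Merging process:

Compare 11 vs 3: take 3 from right. Merged: [3]
Compare 11 vs 7: take 7 from right. Merged: [3, 7]
Compare 11 vs 9: take 9 from right. Merged: [3, 7, 9]
Compare 11 vs 20: take 11 from left. Merged: [3, 7, 9, 11]
Compare 14 vs 20: take 14 from left. Merged: [3, 7, 9, 11, 14]
Compare 24 vs 20: take 20 from right. Merged: [3, 7, 9, 11, 14, 20]
Append remaining from left: [24, 25]. Merged: [3, 7, 9, 11, 14, 20, 24, 25]

Final merged array: [3, 7, 9, 11, 14, 20, 24, 25]
Total comparisons: 6

The merged array is [3, 7, 9, 11, 14, 20, 24, 25], requiring 6 comparisons. The merge step runs in O(n) time where n is the total number of elements.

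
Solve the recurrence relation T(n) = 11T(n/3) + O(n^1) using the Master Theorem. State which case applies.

Master Theorem for T(n) = 11T(n/3) + O(n^1):

a = 11, b = 3, c = 1
log_b(a) = log_3(11) = 2.1827

Case 1: c = 1 < log_3(11) = 2.1827
T(n) = O(n^(log_3 11))

For T(n) = 11T(n/3) + O(n^1): log_3(11) = 2.1827. This is Case 1 of the Master Theorem (c < log_b(a), work dominated by leaves), giving O(n^(log_3 11)).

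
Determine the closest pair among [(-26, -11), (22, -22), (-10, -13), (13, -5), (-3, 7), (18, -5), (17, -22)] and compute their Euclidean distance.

Computing all pairwise distances among 7 points:

d((-26, -11), (22, -22)) = 49.2443
d((-26, -11), (-10, -13)) = 16.1245
d((-26, -11), (13, -5)) = 39.4588
d((-26, -11), (-3, 7)) = 29.2062
d((-26, -11), (18, -5)) = 44.4072
d((-26, -11), (17, -22)) = 44.3847
d((22, -22), (-10, -13)) = 33.2415
d((22, -22), (13, -5)) = 19.2354
d((22, -22), (-3, 7)) = 38.2884
d((22, -22), (18, -5)) = 17.4642
d((22, -22), (17, -22)) = 5.0 <-- minimum
d((-10, -13), (13, -5)) = 24.3516
d((-10, -13), (-3, 7)) = 21.1896
d((-10, -13), (18, -5)) = 29.1204
d((-10, -13), (17, -22)) = 28.4605
d((13, -5), (-3, 7)) = 20.0
d((13, -5), (18, -5)) = 5.0 <-- minimum
d((13, -5), (17, -22)) = 17.4642
d((-3, 7), (18, -5)) = 24.1868
d((-3, 7), (17, -22)) = 35.2278
d((18, -5), (17, -22)) = 17.0294

Minimum distance: 5.0 (tie among 2 pairs: (22, -22) and (17, -22); (13, -5) and (18, -5))

The minimum Euclidean distance is 5.0. There is a tie: 2 pairs achieve this minimum — (22, -22) and (17, -22); (13, -5) and (18, -5). Any of these is a valid closest pair. For 7 points, brute-force pairwise comparison is shown above. For large n, the divide-and-conquer algorithm (sort by x, recurse on halves, check the dividing strip) achieves O(n log n).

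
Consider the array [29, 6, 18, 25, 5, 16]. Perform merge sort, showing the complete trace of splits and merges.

Merge sort trace:

Split: [29, 6, 18, 25, 5, 16] -> [29, 6, 18] and [25, 5, 16]
  Split: [29, 6, 18] -> [29] and [6, 18]
    Split: [6, 18] -> [6] and [18]
    Merge: [6] + [18] -> [6, 18]
  Merge: [29] + [6, 18] -> [6, 18, 29]
  Split: [25, 5, 16] -> [25] and [5, 16]
    Split: [5, 16] -> [5] and [16]
    Merge: [5] + [16] -> [5, 16]
  Merge: [25] + [5, 16] -> [5, 16, 25]
Merge: [6, 18, 29] + [5, 16, 25] -> [5, 6, 16, 18, 25, 29]

Final sorted array: [5, 6, 16, 18, 25, 29]

The merge sort proceeds by recursively splitting the array and merging sorted halves.
After all merges, the sorted array is [5, 6, 16, 18, 25, 29].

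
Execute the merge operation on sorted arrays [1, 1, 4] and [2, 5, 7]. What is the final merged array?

Merging process:

Compare 1 vs 2: take 1 from left. Merged: [1]
Compare 1 vs 2: take 1 from left. Merged: [1, 1]
Compare 4 vs 2: take 2 from right. Merged: [1, 1, 2]
Compare 4 vs 5: take 4 from left. Merged: [1, 1, 2, 4]
Append remaining from right: [5, 7]. Merged: [1, 1, 2, 4, 5, 7]

Final merged array: [1, 1, 2, 4, 5, 7]
Total comparisons: 4

The merged array is [1, 1, 2, 4, 5, 7], requiring 4 comparisons. The merge step runs in O(n) time where n is the total number of elements.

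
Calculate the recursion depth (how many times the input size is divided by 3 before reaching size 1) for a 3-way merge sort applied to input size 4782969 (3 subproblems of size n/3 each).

For divide and conquer with division factor 3:

Problem sizes at each level:
Level 0: 4782969
Level 1: 1594323
Level 2: 531441
Level 3: 177147
Level 4: 59049
Level 5: 19683
Level 6: 6561
Level 7: 2187
Level 8: 729
Level 9: 243
Level 10: 81
Level 11: 27
Level 12: 9
Level 13: 3
Level 14: 1

The root is level 0 and the size-1 base case is level 14 (the tree spans levels 0 through 14, i.e. 15 levels counting the root), so the depth is the number of divisions: log_3(4782969) = 14

The recursion tree depth is log_3(4782969) = 14. At each level, the problem size is divided by 3, so it takes 14 divisions to reduce to a base case of size 1. The algorithm makes 3 recursive calls at each level.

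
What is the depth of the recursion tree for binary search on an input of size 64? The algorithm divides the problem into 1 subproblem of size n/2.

For divide and conquer with division factor 2:

Problem sizes at each level:
Level 0: 64
Level 1: 32
Level 2: 16
Level 3: 8
Level 4: 4
Level 5: 2
Level 6: 1

The root is level 0 and the size-1 base case is level 6 (the tree spans levels 0 through 6, i.e. 7 levels counting the root), so the depth is the number of divisions: log_2(64) = 6

The recursion tree depth is log_2(64) = 6. At each level, the problem size is divided by 2, so it takes 6 divisions to reduce to a base case of size 1. The algorithm makes 1 recursive call at each level.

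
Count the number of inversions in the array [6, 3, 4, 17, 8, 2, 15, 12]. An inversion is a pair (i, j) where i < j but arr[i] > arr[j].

Finding inversions in [6, 3, 4, 17, 8, 2, 15, 12]:

(0, 1): arr[0]=6 > arr[1]=3
(0, 2): arr[0]=6 > arr[2]=4
(0, 5): arr[0]=6 > arr[5]=2
(1, 5): arr[1]=3 > arr[5]=2
(2, 5): arr[2]=4 > arr[5]=2
(3, 4): arr[3]=17 > arr[4]=8
(3, 5): arr[3]=17 > arr[5]=2
(3, 6): arr[3]=17 > arr[6]=15
(3, 7): arr[3]=17 > arr[7]=12
(4, 5): arr[4]=8 > arr[5]=2
(6, 7): arr[6]=15 > arr[7]=12

Total inversions: 11

The array has 11 inversion(s): (0,1), (0,2), (0,5), (1,5), (2,5), (3,4), (3,5), (3,6), (3,7), (4,5), (6,7). Each pair (i,j) satisfies i < j and arr[i] > arr[j].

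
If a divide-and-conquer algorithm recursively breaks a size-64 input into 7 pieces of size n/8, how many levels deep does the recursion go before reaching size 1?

For divide and conquer with division factor 8:

Problem sizes at each level:
Level 0: 64
Level 1: 8
Level 2: 1

The root is level 0 and the size-1 base case is level 2 (the tree spans levels 0 through 2, i.e. 3 levels counting the root), so the depth is the number of divisions: log_8(64) = 2

The recursion tree depth is log_8(64) = 2. At each level, the problem size is divided by 8, so it takes 2 divisions to reduce to a base case of size 1. The algorithm makes 7 recursive calls at each level.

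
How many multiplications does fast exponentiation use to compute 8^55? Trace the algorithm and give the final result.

Computing 8^55 by squaring (build up from 8^1; each line after the first costs one multiplication):

8^1 = 8
8^2 = (8^1)^2 = 8^2 = 64
8^3 = 8 * 8^2 = 8 * 64 = 512
8^6 = (8^3)^2 = 512^2 = 262144
8^12 = (8^6)^2 = 262144^2 = 68719476736
8^13 = 8 * 8^12 = 8 * 68719476736 = 549755813888
8^26 = (8^13)^2 = 549755813888^2 = 302231454903657293676544
8^27 = 8 * 8^26 = 8 * 302231454903657293676544 = 2417851639229258349412352
8^54 = (8^27)^2 = 2417851639229258349412352^2 = 5846006549323611672814739330865132078623730171904
8^55 = 8 * 8^54 = 8 * 5846006549323611672814739330865132078623730171904 = 46768052394588893382517914646921056628989841375232

Result: 46768052394588893382517914646921056628989841375232
Multiplications needed: 9 (9 lines after 8^1)

8^55 = 46768052394588893382517914646921056628989841375232. Using exponentiation by squaring, this requires 9 multiplications. The key idea: if the exponent is even, square the half-power; if odd, multiply by the base once.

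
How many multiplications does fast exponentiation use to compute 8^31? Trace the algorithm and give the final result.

Computing 8^31 by squaring (build up from 8^1; each line after the first costs one multiplication):

8^1 = 8
8^2 = (8^1)^2 = 8^2 = 64
8^3 = 8 * 8^2 = 8 * 64 = 512
8^6 = (8^3)^2 = 512^2 = 262144
8^7 = 8 * 8^6 = 8 * 262144 = 2097152
8^14 = (8^7)^2 = 2097152^2 = 4398046511104
8^15 = 8 * 8^14 = 8 * 4398046511104 = 35184372088832
8^30 = (8^15)^2 = 35184372088832^2 = 1237940039285380274899124224
8^31 = 8 * 8^30 = 8 * 1237940039285380274899124224 = 9903520314283042199192993792

Result: 9903520314283042199192993792
Multiplications needed: 8 (8 lines after 8^1)

8^31 = 9903520314283042199192993792. Using exponentiation by squaring, this requires 8 multiplications. The key idea: if the exponent is even, square the half-power; if odd, multiply by the base once.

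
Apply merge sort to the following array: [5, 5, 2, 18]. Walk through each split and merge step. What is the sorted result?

Merge sort trace:

Split: [5, 5, 2, 18] -> [5, 5] and [2, 18]
  Split: [5, 5] -> [5] and [5]
  Merge: [5] + [5] -> [5, 5]
  Split: [2, 18] -> [2] and [18]
  Merge: [2] + [18] -> [2, 18]
Merge: [5, 5] + [2, 18] -> [2, 5, 5, 18]

Final sorted array: [2, 5, 5, 18]

The merge sort proceeds by recursively splitting the array and merging sorted halves.
After all merges, the sorted array is [2, 5, 5, 18].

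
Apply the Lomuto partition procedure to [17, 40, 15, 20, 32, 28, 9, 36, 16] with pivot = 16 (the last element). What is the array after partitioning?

Lomuto partition with pivot = 16:

Initial array: [17, 40, 15, 20, 32, 28, 9, 36, 16]

arr[0]=17 > 16: no swap
arr[1]=40 > 16: no swap
arr[2]=15 <= 16: swap with position 0, array becomes [15, 40, 17, 20, 32, 28, 9, 36, 16]
arr[3]=20 > 16: no swap
arr[4]=32 > 16: no swap
arr[5]=28 > 16: no swap
arr[6]=9 <= 16: swap with position 1, array becomes [15, 9, 17, 20, 32, 28, 40, 36, 16]
arr[7]=36 > 16: no swap

Place pivot at position 2: [15, 9, 16, 20, 32, 28, 40, 36, 17]
Pivot position: 2

After partitioning with pivot 16, the array becomes [15, 9, 16, 20, 32, 28, 40, 36, 17]. The pivot is placed at index 2. All elements to the left of the pivot are <= 16, and all elements to the right are > 16.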